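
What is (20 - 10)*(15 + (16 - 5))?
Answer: 260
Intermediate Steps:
(20 - 10)*(15 + (16 - 5)) = 10*(15 + 11) = 10*26 = 260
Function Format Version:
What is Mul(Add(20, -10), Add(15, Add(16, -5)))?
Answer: 260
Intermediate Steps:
Mul(Add(20, -10), Add(15, Add(16, -5))) = Mul(10, Add(15, 11)) = Mul(10, 26) = 260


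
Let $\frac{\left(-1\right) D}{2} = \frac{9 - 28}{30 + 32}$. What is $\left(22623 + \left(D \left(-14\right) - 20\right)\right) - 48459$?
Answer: $- \frac{801802}{31} \approx -25865.0$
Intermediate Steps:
$D = \frac{19}{31}$ ($D = - 2 \frac{9 - 28}{30 + 32} = - 2 \left(- \frac{19}{62}\right) = - 2 \left(\left(-19\right) \frac{1}{62}\right) = \left(-2\right) \left(- \frac{19}{62}\right) = \frac{19}{31} \approx 0.6129$)
$\left(22623 + \left(D \left(-14\right) - 20\right)\right) - 48459 = \left(22623 + \left(\frac{19}{31} \left(-14\right) - 20\right)\right) - 48459 = \left(22623 - \frac{886}{31}\right) - 48459 = \frac{700427}{31} - 48459 = - \frac{801802}{31}$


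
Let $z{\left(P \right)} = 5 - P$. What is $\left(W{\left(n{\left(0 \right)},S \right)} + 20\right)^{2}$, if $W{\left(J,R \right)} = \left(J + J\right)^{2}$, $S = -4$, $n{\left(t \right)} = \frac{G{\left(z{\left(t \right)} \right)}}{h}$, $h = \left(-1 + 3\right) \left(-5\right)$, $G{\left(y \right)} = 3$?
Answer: $\frac{259081}{625} \approx 414.53$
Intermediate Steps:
$h = -10$ ($h = 2 \left(-5\right) = -10$)
$n{\left(t \right)} = - \frac{3}{10}$ ($n{\left(t \right)} = \frac{3}{-10} = 3 \left(- \frac{1}{10}\right) = - \frac{3}{10}$)
$W{\left(J,R \right)} = 4 J^{2}$ ($W{\left(J,R \right)} = \left(2 J\right)^{2} = 4 J^{2}$)
$\left(W{\left(n{\left(0 \right)},S \right)} + 20\right)^{2} = \left(4 \left(- \frac{3}{10}\right)^{2} + 20\right)^{2} = \left(4 \cdot \frac{9}{100} + 20\right)^{2} = \left(\frac{9}{25} + 20\right)^{2} = \left(\frac{509}{25}\right)^{2} = \frac{259081}{625}$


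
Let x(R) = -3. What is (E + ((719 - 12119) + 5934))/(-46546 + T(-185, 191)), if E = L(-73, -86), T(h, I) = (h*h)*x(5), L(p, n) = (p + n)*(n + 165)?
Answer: 18027/149221 ≈ 0.12081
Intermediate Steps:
L(p, n) = (165 + n)*(n + p) (L(p, n) = (n + p)*(165 + n) = (165 + n)*(n + p))
T(h, I) = -3*h² (T(h, I) = (h*h)*(-3) = h²*(-3) = -3*h²)
E = -12561 (E = (-86)² + 165*(-86) + 165*(-73) - 86*(-73) = 7396 - 14190 - 12045 + 6278 = -12561)
(E + ((719 - 12119) + 5934))/(-46546 + T(-185, 191)) = (-12561 + ((719 - 12119) + 5934))/(-46546 - 3*(-185)²) = (-12561 + (-11400 + 5934))/(-46546 - 3*34225) = (-12561 - 5466)/(-46546 - 102675) = -18027/(-149221) = -18027*(-1/149221) = 18027/149221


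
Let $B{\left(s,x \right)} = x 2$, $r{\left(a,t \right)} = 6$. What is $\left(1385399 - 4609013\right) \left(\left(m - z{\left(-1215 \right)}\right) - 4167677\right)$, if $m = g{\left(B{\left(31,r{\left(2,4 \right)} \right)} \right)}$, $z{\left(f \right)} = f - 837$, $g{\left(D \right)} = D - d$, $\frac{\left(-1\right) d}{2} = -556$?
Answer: $13431913044150$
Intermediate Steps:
$d = 1112$ ($d = \left(-2\right) \left(-556\right) = 1112$)
$B{\left(s,x \right)} = 2 x$
$g{\left(D \right)} = -1112 + D$ ($g{\left(D \right)} = D - 1112 = -1112 + D$)
$z{\left(f \right)} = -837 + f$
$m = -1100$ ($m = -1112 + 2 \cdot 6 = -1112 + 12 = -1100$)
$\left(1385399 - 4609013\right) \left(\left(m - z{\left(-1215 \right)}\right) - 4167677\right) = \left(1385399 - 4609013\right) \left(\left(-1100 - \left(-837 - 1215\right)\right) - 4167677\right) = - 3223614 \left(\left(-1100 - -2052\right) - 4167677\right) = - 3223614 \left(\left(-1100 + 2052\right) - 4167677\right) = - 3223614 \left(952 - 4167677\right) = \left(-3223614\right) \left(-4166725\right) = 13431913044150$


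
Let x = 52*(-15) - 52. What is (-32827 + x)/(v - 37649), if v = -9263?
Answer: 33659/46912 ≈ 0.71749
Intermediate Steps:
x = -832 (x = -780 - 52 = -832)
(-32827 + x)/(v - 37649) = (-32827 - 832)/(-9263 - 37649) = -33659/(-46912) = -33659*(-1/46912) = 33659/46912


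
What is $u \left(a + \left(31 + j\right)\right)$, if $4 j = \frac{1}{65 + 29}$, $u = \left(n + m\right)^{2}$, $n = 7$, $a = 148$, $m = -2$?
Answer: $\frac{1682625}{376} \approx 4475.1$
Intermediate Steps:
$u = 25$ ($u = \left(7 - 2\right)^{2} = 5^{2} = 25$)
$j = \frac{1}{376}$ ($j = \frac{1}{4 \left(65 + 29\right)} = \frac{1}{4 \cdot 94} = \frac{1}{4} \cdot \frac{1}{94} = \frac{1}{376} \approx 0.0026596$)
$u \left(a + \left(31 + j\right)\right) = 25 \left(148 + \left(31 + \frac{1}{376}\right)\right) = 25 \left(148 + \frac{11657}{376}\right) = 25 \cdot \frac{67305}{376} = \frac{1682625}{376}$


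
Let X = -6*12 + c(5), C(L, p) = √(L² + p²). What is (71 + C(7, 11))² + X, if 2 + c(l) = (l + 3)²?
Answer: 5201 + 142*√170 ≈ 7052.5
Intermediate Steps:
c(l) = -2 + (3 + l)² (c(l) = -2 + (l + 3)² = -2 + (3 + l)²)
X = -10 (X = -6*12 + (-2 + (3 + 5)²) = -72 + (-2 + 8²) = -72 + (-2 + 64) = -72 + 62 = -10)
(71 + C(7, 11))² + X = (71 + √(7² + 11²))² - 10 = (71 + √(49 + 121))² - 10 = (71 + √170)² - 10 = -10 + (71 + √170)²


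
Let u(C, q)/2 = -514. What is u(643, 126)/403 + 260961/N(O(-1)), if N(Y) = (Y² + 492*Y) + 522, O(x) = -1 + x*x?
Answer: 34876889/70122 ≈ 497.37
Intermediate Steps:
u(C, q) = -1028 (u(C, q) = 2*(-514) = -1028)
O(x) = -1 + x²
N(Y) = 522 + Y² + 492*Y
u(643, 126)/403 + 260961/N(O(-1)) = -1028/403 + 260961/(522 + (-1 + (-1)²)² + 492*(-1 + (-1)²)) = -1028*1/403 + 260961/(522 + (-1 + 1)² + 492*(-1 + 1)) = -1028/403 + 260961/(522 + 0² + 492*0) = -1028/403 + 260961/(522 + 0 + 0) = -1028/403 + 260961/522 = -1028/403 + 260961*(1/522) = -1028/403 + 86987/174 = 34876889/70122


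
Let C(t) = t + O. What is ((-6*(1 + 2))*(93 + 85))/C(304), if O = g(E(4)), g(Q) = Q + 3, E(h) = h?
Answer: -3204/311 ≈ -10.302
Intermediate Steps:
g(Q) = 3 + Q
O = 7 (O = 3 + 4 = 7)
C(t) = 7 + t (C(t) = t + 7 = 7 + t)
((-6*(1 + 2))*(93 + 85))/C(304) = ((-6*(1 + 2))*(93 + 85))/(7 + 304) = (-6*3*178)/311 = -18*178*(1/311) = -3204*1/311 = -3204/311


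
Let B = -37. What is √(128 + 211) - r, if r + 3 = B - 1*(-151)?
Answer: -111 + √339 ≈ -92.588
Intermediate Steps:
r = 111 (r = -3 + (-37 - 1*(-151)) = -3 + (-37 + 151) = -3 + 114 = 111)
√(128 + 211) - r = √(128 + 211) - 1*111 = √339 - 111 = -111 + √339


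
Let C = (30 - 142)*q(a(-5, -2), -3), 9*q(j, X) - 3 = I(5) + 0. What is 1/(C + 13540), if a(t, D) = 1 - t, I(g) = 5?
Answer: 9/120964 ≈ 7.4402e-5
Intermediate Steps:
q(j, X) = 8/9 (q(j, X) = 1/3 + (5 + 0)/9 = 1/3 + (1/9)*5 = 1/3 + 5/9 = 8/9)
C = -896/9 (C = (30 - 142)*(8/9) = -112*8/9 = -896/9 ≈ -99.556)
1/(C + 13540) = 1/(-896/9 + 13540) = 1/(120964/9) = 9/120964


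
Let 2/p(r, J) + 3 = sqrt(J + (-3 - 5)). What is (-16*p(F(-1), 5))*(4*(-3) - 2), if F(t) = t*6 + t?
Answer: -112 - 112*I*sqrt(3)/3 ≈ -112.0 - 64.663*I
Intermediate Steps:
F(t) = 7*t (F(t) = 6*t + t = 7*t)
p(r, J) = 2/(-3 + sqrt(-8 + J)) (p(r, J) = 2/(-3 + sqrt(J + (-3 - 5))) = 2/(-3 + sqrt(J - 8)) = 2/(-3 + sqrt(-8 + J)))
(-16*p(F(-1), 5))*(4*(-3) - 2) = (-32/(-3 + sqrt(-8 + 5)))*(4*(-3) - 2) = (-32/(-3 + sqrt(-3)))*(-12 - 2) = -32/(-3 + I*sqrt(3))*(-14) = 448/(-3 + I*sqrt(3))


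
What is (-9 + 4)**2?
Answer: 25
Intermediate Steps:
(-9 + 4)**2 = (-5)**2 = 25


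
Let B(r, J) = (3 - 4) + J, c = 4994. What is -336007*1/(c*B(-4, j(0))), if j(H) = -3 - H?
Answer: 336007/19976 ≈ 16.821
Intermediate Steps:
B(r, J) = -1 + J
-336007*1/(c*B(-4, j(0))) = -336007*1/(4994*(-1 + (-3 - 1*0))) = -336007*1/(4994*(-1 + (-3 + 0))) = -336007*1/(4994*(-1 - 3)) = -336007/((-4*4994)) = -336007/(-19976) = -336007*(-1/19976) = 336007/19976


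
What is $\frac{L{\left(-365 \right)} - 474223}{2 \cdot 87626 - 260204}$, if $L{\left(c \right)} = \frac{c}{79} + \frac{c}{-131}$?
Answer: $\frac{4907752807}{879168248} \approx 5.5823$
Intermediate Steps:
$L{\left(c \right)} = \frac{52 c}{10349}$ ($L{\left(c \right)} = c \frac{1}{79} + c \left(- \frac{1}{131}\right) = \frac{c}{79} - \frac{c}{131} = \frac{52 c}{10349}$)
$\frac{L{\left(-365 \right)} - 474223}{2 \cdot 87626 - 260204} = \frac{\frac{52}{10349} \left(-365\right) - 474223}{2 \cdot 87626 - 260204} = \frac{- \frac{18980}{10349} - 474223}{175252 - 260204} = - \frac{4907752807}{10349 \left(-84952\right)} = \left(- \frac{4907752807}{10349}\right) \left(- \frac{1}{84952}\right) = \frac{4907752807}{879168248}$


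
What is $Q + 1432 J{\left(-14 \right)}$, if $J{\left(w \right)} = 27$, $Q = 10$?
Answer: $38674$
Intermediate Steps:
$Q + 1432 J{\left(-14 \right)} = 10 + 1432 \cdot 27 = 10 + 38664 = 38674$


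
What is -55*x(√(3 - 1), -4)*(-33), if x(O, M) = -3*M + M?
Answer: 14520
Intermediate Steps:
x(O, M) = -2*M
-55*x(√(3 - 1), -4)*(-33) = -(-110)*(-4)*(-33) = -55*8*(-33) = -440*(-33) = 14520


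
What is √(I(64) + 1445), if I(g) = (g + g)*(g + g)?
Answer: 3*√1981 ≈ 133.53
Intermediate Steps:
I(g) = 4*g² (I(g) = (2*g)*(2*g) = 4*g²)
√(I(64) + 1445) = √(4*64² + 1445) = √(4*4096 + 1445) = √(16384 + 1445) = √17829 = 3*√1981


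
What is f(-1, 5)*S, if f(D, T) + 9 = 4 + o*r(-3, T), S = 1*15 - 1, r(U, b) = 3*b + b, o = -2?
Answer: -630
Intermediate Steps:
r(U, b) = 4*b
S = 14 (S = 15 - 1 = 14)
f(D, T) = -5 - 8*T (f(D, T) = -9 + (4 - 8*T) = -5 - 8*T)
f(-1, 5)*S = (-5 - 8*5)*14 = (-5 - 40)*14 = -45*14 = -630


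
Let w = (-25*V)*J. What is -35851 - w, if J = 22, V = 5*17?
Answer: 10899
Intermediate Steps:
V = 85
w = -46750 (w = -25*85*22 = -2125*22 = -46750)
-35851 - w = -35851 - 1*(-46750) = -35851 + 46750 = 10899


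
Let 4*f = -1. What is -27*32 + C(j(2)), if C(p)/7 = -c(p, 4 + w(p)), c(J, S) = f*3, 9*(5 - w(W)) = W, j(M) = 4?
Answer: -3435/4 ≈ -858.75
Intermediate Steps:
f = -¼ (f = (¼)*(-1) = -¼ ≈ -0.25000)
w(W) = 5 - W/9
c(J, S) = -¾ (c(J, S) = -¼*3 = -¾)
C(p) = 21/4 (C(p) = 7*(-1*(-¾)) = 7*(¾) = 21/4)
-27*32 + C(j(2)) = -27*32 + 21/4 = -864 + 21/4 = -3435/4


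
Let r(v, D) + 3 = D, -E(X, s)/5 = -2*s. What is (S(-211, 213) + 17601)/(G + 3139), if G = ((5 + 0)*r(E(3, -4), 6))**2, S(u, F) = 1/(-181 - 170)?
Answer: 3088975/590382 ≈ 5.2322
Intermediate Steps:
E(X, s) = 10*s (E(X, s) = -(-10)*s = 10*s)
r(v, D) = -3 + D
S(u, F) = -1/351 (S(u, F) = 1/(-351) = -1/351)
G = 225 (G = ((5 + 0)*(-3 + 6))**2 = (5*3)**2 = 15**2 = 225)
(S(-211, 213) + 17601)/(G + 3139) = (-1/351 + 17601)/(225 + 3139) = (6177950/351)/3364 = (6177950/351)*(1/3364) = 3088975/590382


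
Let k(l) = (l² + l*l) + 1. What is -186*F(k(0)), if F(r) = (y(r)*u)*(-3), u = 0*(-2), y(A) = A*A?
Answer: 0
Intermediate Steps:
y(A) = A²
k(l) = 1 + 2*l² (k(l) = (l² + l²) + 1 = 2*l² + 1 = 1 + 2*l²)
u = 0
F(r) = 0 (F(r) = (r²*0)*(-3) = 0*(-3) = 0)
-186*F(k(0)) = -186*0 = 0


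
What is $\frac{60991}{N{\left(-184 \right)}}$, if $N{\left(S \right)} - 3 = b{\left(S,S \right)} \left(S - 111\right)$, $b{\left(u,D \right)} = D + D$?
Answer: $\frac{8713}{15509} \approx 0.5618$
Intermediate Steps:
$b{\left(u,D \right)} = 2 D$
$N{\left(S \right)} = 3 + 2 S \left(-111 + S\right)$ ($N{\left(S \right)} = 3 + 2 S \left(S - 111\right) = 3 + 2 S \left(-111 + S\right)$)
$\frac{60991}{N{\left(-184 \right)}} = \frac{60991}{3 - -40848 + 2 \left(-184\right)^{2}} = \frac{60991}{3 + 40848 + 2 \cdot 33856} = \frac{60991}{3 + 40848 + 67712} = \frac{60991}{108563} = 60991 \cdot \frac{1}{108563} = \frac{8713}{15509}$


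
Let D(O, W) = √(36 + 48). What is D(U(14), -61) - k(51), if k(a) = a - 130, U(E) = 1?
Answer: 79 + 2*√21 ≈ 88.165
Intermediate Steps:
k(a) = -130 + a
D(O, W) = 2*√21 (D(O, W) = √84 = 2*√21)
D(U(14), -61) - k(51) = 2*√21 - (-130 + 51) = 2*√21 - 1*(-79) = 2*√21 + 79 = 79 + 2*√21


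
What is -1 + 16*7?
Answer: 111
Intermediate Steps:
-1 + 16*7 = -1 + 112 = 111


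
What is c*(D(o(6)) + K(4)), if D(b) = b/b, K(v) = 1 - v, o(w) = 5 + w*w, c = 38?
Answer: -76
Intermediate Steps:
o(w) = 5 + w**2
D(b) = 1
c*(D(o(6)) + K(4)) = 38*(1 + (1 - 1*4)) = 38*(1 + (1 - 4)) = 38*(1 - 3) = 38*(-2) = -76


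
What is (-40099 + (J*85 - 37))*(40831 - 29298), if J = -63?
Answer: -524647703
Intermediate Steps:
(-40099 + (J*85 - 37))*(40831 - 29298) = (-40099 + (-63*85 - 37))*(40831 - 29298) = (-40099 + (-5355 - 37))*11533 = (-40099 - 5392)*11533 = -45491*11533 = -524647703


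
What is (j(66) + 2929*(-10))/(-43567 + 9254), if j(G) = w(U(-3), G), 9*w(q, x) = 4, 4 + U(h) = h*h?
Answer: 263606/308817 ≈ 0.85360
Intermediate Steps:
U(h) = -4 + h² (U(h) = -4 + h*h = -4 + h²)
w(q, x) = 4/9 (w(q, x) = (⅑)*4 = 4/9)
j(G) = 4/9
(j(66) + 2929*(-10))/(-43567 + 9254) = (4/9 + 2929*(-10))/(-43567 + 9254) = (4/9 - 29290)/(-34313) = -263606/9*(-1/34313) = 263606/308817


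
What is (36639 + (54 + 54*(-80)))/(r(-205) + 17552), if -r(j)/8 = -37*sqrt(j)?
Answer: 35513181/20377124 - 1197801*I*sqrt(205)/40754248 ≈ 1.7428 - 0.42081*I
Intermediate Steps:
r(j) = 296*sqrt(j) (r(j) = -(-296)*sqrt(j) = 296*sqrt(j))
(36639 + (54 + 54*(-80)))/(r(-205) + 17552) = (36639 + (54 + 54*(-80)))/(296*sqrt(-205) + 17552) = (36639 + (54 - 4320))/(296*(I*sqrt(205)) + 17552) = (36639 - 4266)/(296*I*sqrt(205) + 17552) = 32373/(17552 + 296*I*sqrt(205))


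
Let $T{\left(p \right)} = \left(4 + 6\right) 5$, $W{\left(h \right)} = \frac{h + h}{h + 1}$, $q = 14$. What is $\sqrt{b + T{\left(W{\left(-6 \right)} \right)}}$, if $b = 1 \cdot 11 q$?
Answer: $2 \sqrt{51} \approx 14.283$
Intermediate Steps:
$b = 154$ ($b = 1 \cdot 11 \cdot 14 = 11 \cdot 14 = 154$)
$W{\left(h \right)} = \frac{2 h}{1 + h}$
$T{\left(p \right)} = 50$ ($T{\left(p \right)} = 10 \cdot 5 = 50$)
$\sqrt{b + T{\left(W{\left(-6 \right)} \right)}} = \sqrt{154 + 50} = \sqrt{204} = 2 \sqrt{51}$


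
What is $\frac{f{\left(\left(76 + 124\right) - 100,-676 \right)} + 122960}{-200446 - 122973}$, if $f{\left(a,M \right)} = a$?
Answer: $- \frac{123060}{323419} \approx -0.3805$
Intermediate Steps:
$\frac{f{\left(\left(76 + 124\right) - 100,-676 \right)} + 122960}{-200446 - 122973} = \frac{\left(\left(76 + 124\right) - 100\right) + 122960}{-200446 - 122973} = \frac{\left(200 - 100\right) + 122960}{-323419} = \left(100 + 122960\right) \left(- \frac{1}{323419}\right) = 123060 \left(- \frac{1}{323419}\right) = - \frac{123060}{323419}$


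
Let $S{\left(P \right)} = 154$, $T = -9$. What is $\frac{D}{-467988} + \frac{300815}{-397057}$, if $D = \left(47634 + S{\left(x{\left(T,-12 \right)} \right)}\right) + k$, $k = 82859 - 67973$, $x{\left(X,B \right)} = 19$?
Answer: $- \frac{82831480319}{92908955658} \approx -0.89153$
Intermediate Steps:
$k = 14886$
$D = 62674$ ($D = \left(47634 + 154\right) + 14886 = 47788 + 14886 = 62674$)
$\frac{D}{-467988} + \frac{300815}{-397057} = \frac{62674}{-467988} + \frac{300815}{-397057} = 62674 \left(- \frac{1}{467988}\right) + 300815 \left(- \frac{1}{397057}\right) = - \frac{31337}{233994} - \frac{300815}{397057} = - \frac{82831480319}{92908955658}$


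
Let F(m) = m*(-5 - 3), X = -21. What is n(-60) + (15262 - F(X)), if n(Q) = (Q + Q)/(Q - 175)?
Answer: 709442/47 ≈ 15095.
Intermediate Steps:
n(Q) = 2*Q/(-175 + Q) (n(Q) = (2*Q)/(-175 + Q) = 2*Q/(-175 + Q))
F(m) = -8*m (F(m) = m*(-8) = -8*m)
n(-60) + (15262 - F(X)) = 2*(-60)/(-175 - 60) + (15262 - (-8)*(-21)) = 2*(-60)/(-235) + (15262 - 1*168) = 2*(-60)*(-1/235) + (15262 - 168) = 24/47 + 15094 = 709442/47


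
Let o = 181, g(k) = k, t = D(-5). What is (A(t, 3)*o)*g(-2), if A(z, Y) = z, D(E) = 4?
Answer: -1448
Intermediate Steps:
t = 4
(A(t, 3)*o)*g(-2) = (4*181)*(-2) = 724*(-2) = -1448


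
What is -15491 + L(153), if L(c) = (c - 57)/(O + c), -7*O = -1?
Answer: -1037855/67 ≈ -15490.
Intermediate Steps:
O = ⅐ (O = -⅐*(-1) = ⅐ ≈ 0.14286)
L(c) = (-57 + c)/(⅐ + c) (L(c) = (c - 57)/(⅐ + c) = (-57 + c)/(⅐ + c))
-15491 + L(153) = -15491 + 7*(-57 + 153)/(1 + 7*153) = -15491 + 7*96/(1 + 1071) = -15491 + 7*96/1072 = -15491 + 7*(1/1072)*96 = -15491 + 42/67 = -1037855/67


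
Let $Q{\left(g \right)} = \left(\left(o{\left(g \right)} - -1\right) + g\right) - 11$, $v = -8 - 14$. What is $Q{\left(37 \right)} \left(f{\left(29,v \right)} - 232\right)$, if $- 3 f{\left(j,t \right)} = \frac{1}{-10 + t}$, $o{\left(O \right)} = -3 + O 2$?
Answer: $- \frac{1091279}{48} \approx -22735.0$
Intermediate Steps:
$v = -22$ ($v = -8 - 14 = -22$)
$o{\left(O \right)} = -3 + 2 O$
$f{\left(j,t \right)} = - \frac{1}{3 \left(-10 + t\right)}$
$Q{\left(g \right)} = -13 + 3 g$ ($Q{\left(g \right)} = \left(\left(\left(-3 + 2 g\right) - -1\right) + g\right) - 11 = \left(\left(\left(-3 + 2 g\right) + 1\right) + g\right) - 11 = \left(\left(-2 + 2 g\right) + g\right) - 11 = \left(-2 + 3 g\right) - 11 = -13 + 3 g$)
$Q{\left(37 \right)} \left(f{\left(29,v \right)} - 232\right) = \left(-13 + 3 \cdot 37\right) \left(- \frac{1}{-30 + 3 \left(-22\right)} - 232\right) = \left(-13 + 111\right) \left(- \frac{1}{-30 - 66} - 232\right) = 98 \left(- \frac{1}{-96} - 232\right) = 98 \left(\left(-1\right) \left(- \frac{1}{96}\right) - 232\right) = 98 \left(\frac{1}{96} - 232\right) = 98 \left(- \frac{22271}{96}\right) = - \frac{1091279}{48}$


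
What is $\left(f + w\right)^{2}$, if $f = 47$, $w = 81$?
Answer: $16384$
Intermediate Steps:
$\left(f + w\right)^{2} = \left(47 + 81\right)^{2} = 128^{2} = 16384$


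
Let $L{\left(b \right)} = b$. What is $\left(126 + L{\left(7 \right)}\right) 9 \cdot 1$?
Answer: $1197$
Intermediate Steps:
$\left(126 + L{\left(7 \right)}\right) 9 \cdot 1 = \left(126 + 7\right) 9 \cdot 1 = 133 \cdot 9 = 1197$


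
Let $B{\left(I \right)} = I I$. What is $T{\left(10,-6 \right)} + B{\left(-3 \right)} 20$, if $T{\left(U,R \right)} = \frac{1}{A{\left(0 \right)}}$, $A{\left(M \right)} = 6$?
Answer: $\frac{1081}{6} \approx 180.17$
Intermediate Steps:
$B{\left(I \right)} = I^{2}$
$T{\left(U,R \right)} = \frac{1}{6}$
$T{\left(10,-6 \right)} + B{\left(-3 \right)} 20 = \frac{1}{6} + \left(-3\right)^{2} \cdot 20 = \frac{1}{6} + 9 \cdot 20 = \frac{1}{6} + 180 = \frac{1081}{6}$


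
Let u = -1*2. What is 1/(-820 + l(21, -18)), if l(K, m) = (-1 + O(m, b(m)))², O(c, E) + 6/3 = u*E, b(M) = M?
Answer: 1/269 ≈ 0.0037175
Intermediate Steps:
u = -2
O(c, E) = -2 - 2*E
l(K, m) = (-3 - 2*m)² (l(K, m) = (-1 + (-2 - 2*m))² = (-3 - 2*m)²)
1/(-820 + l(21, -18)) = 1/(-820 + (3 + 2*(-18))²) = 1/(-820 + (3 - 36)²) = 1/(-820 + (-33)²) = 1/(-820 + 1089) = 1/269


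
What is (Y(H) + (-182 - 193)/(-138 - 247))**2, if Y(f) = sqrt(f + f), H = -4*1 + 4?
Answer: 5625/5929 ≈ 0.94873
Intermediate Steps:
H = 0 (H = -4 + 4 = 0)
Y(f) = sqrt(2)*sqrt(f) (Y(f) = sqrt(2*f) = sqrt(2)*sqrt(f))
(Y(H) + (-182 - 193)/(-138 - 247))**2 = (sqrt(2)*sqrt(0) + (-182 - 193)/(-138 - 247))**2 = (sqrt(2)*0 - 375/(-385))**2 = (0 - 375*(-1/385))**2 = (0 + 75/77)**2 = (75/77)**2 = 5625/5929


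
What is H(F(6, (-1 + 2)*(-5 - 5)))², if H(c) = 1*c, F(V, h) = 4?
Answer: 16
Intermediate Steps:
H(c) = c
H(F(6, (-1 + 2)*(-5 - 5)))² = 4² = 16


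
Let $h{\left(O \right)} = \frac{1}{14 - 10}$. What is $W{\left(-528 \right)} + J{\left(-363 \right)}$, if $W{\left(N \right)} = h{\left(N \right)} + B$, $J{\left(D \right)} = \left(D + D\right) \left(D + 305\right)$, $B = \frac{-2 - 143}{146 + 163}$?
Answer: $\frac{52045217}{1236} \approx 42108.0$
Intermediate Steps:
$B = - \frac{145}{309} \approx -0.46926$
$J{\left(D \right)} = 2 D \left(305 + D\right)$
$h{\left(O \right)} = \frac{1}{4}$
$W{\left(N \right)} = - \frac{271}{1236}$ ($W{\left(N \right)} = \frac{1}{4} - \frac{145}{309} = - \frac{271}{1236}$)
$W{\left(-528 \right)} + J{\left(-363 \right)} = - \frac{271}{1236} + 2 \left(-363\right) \left(305 - 363\right) = - \frac{271}{1236} + 2 \left(-363\right) \left(-58\right) = - \frac{271}{1236} + 42108 = \frac{52045217}{1236}$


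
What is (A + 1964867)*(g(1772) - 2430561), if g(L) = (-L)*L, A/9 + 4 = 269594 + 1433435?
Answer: -96326376630140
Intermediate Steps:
A = 15327225 (A = -36 + 9*(269594 + 1433435) = -36 + 9*1703029 = -36 + 15327261 = 15327225)
g(L) = -L²
(A + 1964867)*(g(1772) - 2430561) = (15327225 + 1964867)*(-1*1772² - 2430561) = 17292092*(-1*3139984 - 2430561) = 17292092*(-3139984 - 2430561) = 17292092*(-5570545) = -96326376630140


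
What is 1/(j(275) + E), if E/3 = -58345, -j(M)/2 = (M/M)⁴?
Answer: -1/175037 ≈ -5.7131e-6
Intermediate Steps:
j(M) = -2 (j(M) = -2*(M/M)⁴ = -2*1⁴ = -2*1 = -2)
E = -175035 (E = 3*(-58345) = -175035)
1/(j(275) + E) = 1/(-2 - 175035) = 1/(-175037) = -1/175037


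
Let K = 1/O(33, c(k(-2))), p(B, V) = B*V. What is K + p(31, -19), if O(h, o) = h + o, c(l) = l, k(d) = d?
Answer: -18258/31 ≈ -588.97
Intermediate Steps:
K = 1/31 (K = 1/(33 - 2) = 1/31 ≈ 0.032258)
K + p(31, -19) = 1/31 + 31*(-19) = 1/31 - 589 = -18258/31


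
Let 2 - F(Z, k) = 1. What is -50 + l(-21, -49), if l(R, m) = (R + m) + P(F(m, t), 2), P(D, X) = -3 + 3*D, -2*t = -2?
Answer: -120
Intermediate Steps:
t = 1 (t = -1/2*(-2) = 1)
F(Z, k) = 1 (F(Z, k) = 2 - 1*1 = 2 - 1 = 1)
l(R, m) = R + m (l(R, m) = (R + m) + (-3 + 3*1) = (R + m) + (-3 + 3) = (R + m) + 0 = R + m)
-50 + l(-21, -49) = -50 + (-21 - 49) = -50 - 70 = -120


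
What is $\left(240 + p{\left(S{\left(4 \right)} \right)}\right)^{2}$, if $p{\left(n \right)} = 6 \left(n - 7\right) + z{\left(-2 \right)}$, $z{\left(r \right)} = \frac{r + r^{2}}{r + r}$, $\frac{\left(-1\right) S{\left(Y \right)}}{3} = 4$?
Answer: $\frac{63001}{4} \approx 15750.0$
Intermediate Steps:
$S{\left(Y \right)} = -12$ ($S{\left(Y \right)} = \left(-3\right) 4 = -12$)
$z{\left(r \right)} = \frac{r + r^{2}}{2 r}$
$p{\left(n \right)} = - \frac{85}{2} + 6 n$ ($p{\left(n \right)} = 6 \left(n - 7\right) + \left(\frac{1}{2} + \frac{1}{2} \left(-2\right)\right) = 6 \left(-7 + n\right) + \left(\frac{1}{2} - 1\right) = \left(-42 + 6 n\right) - \frac{1}{2} = - \frac{85}{2} + 6 n$)
$\left(240 + p{\left(S{\left(4 \right)} \right)}\right)^{2} = \left(240 + \left(- \frac{85}{2} + 6 \left(-12\right)\right)\right)^{2} = \left(240 - \frac{229}{2}\right)^{2} = \left(\frac{251}{2}\right)^{2} = \frac{63001}{4}$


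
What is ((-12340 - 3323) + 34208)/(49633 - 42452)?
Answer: 18545/7181 ≈ 2.5825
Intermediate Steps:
((-12340 - 3323) + 34208)/(49633 - 42452) = (-15663 + 34208)/7181 = 18545*(1/7181) = 18545/7181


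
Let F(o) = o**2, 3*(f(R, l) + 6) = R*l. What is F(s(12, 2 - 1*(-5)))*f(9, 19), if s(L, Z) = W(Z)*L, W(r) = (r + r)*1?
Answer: 1439424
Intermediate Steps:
f(R, l) = -6 + R*l/3 (f(R, l) = -6 + (R*l)/3 = -6 + R*l/3)
W(r) = 2*r (W(r) = (2*r)*1 = 2*r)
s(L, Z) = 2*L*Z (s(L, Z) = (2*Z)*L = 2*L*Z)
F(s(12, 2 - 1*(-5)))*f(9, 19) = (2*12*(2 - 1*(-5)))**2*(-6 + (1/3)*9*19) = (2*12*(2 + 5))**2*(-6 + 57) = (2*12*7)**2*51 = 168**2*51 = 28224*51 = 1439424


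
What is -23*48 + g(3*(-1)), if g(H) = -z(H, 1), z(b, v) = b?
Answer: -1101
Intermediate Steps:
g(H) = -H
-23*48 + g(3*(-1)) = -23*48 - 3*(-1) = -1104 - 1*(-3) = -1104 + 3 = -1101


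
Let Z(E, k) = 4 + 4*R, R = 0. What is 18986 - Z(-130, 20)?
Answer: 18982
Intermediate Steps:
Z(E, k) = 4 (Z(E, k) = 4 + 4*0 = 4 + 0 = 4)
18986 - Z(-130, 20) = 18986 - 1*4 = 18986 - 4 = 18982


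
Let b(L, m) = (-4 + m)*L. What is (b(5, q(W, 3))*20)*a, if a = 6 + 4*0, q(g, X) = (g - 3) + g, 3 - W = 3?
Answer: -4200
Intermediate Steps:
W = 0 (W = 3 - 1*3 = 3 - 3 = 0)
q(g, X) = -3 + 2*g (q(g, X) = (-3 + g) + g = -3 + 2*g)
b(L, m) = L*(-4 + m)
a = 6 (a = 6 + 0 = 6)
(b(5, q(W, 3))*20)*a = ((5*(-4 + (-3 + 2*0)))*20)*6 = ((5*(-4 + (-3 + 0)))*20)*6 = ((5*(-4 - 3))*20)*6 = ((5*(-7))*20)*6 = -35*20*6 = -700*6 = -4200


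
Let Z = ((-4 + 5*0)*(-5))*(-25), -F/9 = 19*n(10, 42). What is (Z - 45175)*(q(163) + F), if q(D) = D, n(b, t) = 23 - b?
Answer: 94090500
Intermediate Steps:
F = -2223 (F = -171*(23 - 1*10) = -171*(23 - 10) = -171*13 = -9*247 = -2223)
Z = -500 (Z = ((-4 + 0)*(-5))*(-25) = -4*(-5)*(-25) = 20*(-25) = -500)
(Z - 45175)*(q(163) + F) = (-500 - 45175)*(163 - 2223) = -45675*(-2060) = 94090500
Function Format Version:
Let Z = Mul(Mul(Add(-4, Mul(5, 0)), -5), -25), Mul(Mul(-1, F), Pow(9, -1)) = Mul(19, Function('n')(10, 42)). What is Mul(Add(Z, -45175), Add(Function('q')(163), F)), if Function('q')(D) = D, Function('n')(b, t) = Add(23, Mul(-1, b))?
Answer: 94090500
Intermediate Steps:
F = -2223 (F = Mul(-9, Mul(19, Add(23, Mul(-1, 10)))) = Mul(-9, Mul(19, Add(23, -10))) = Mul(-9, Mul(19, 13)) = Mul(-9, 247) = -2223)
Z = -500 (Z = Mul(Mul(Add(-4, 0), -5), -25) = Mul(Mul(-4, -5), -25) = Mul(20, -25) = -500)
Mul(Add(Z, -45175), Add(Function('q')(163), F)) = Mul(Add(-500, -45175), Add(163, -2223)) = Mul(-45675, -2060) = 94090500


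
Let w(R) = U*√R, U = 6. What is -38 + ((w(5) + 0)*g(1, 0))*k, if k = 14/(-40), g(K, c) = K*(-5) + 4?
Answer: -38 + 21*√5/10 ≈ -33.304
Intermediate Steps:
w(R) = 6*√R
g(K, c) = 4 - 5*K (g(K, c) = -5*K + 4 = 4 - 5*K)
k = -7/20 (k = 14*(-1/40) = -7/20 ≈ -0.35000)
-38 + ((w(5) + 0)*g(1, 0))*k = -38 + ((6*√5 + 0)*(4 - 5*1))*(-7/20) = -38 + ((6*√5)*(4 - 5))*(-7/20) = -38 + ((6*√5)*(-1))*(-7/20) = -38 - 6*√5*(-7/20) = -38 + 21*√5/10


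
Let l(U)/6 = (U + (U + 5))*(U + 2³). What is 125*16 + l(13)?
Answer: 5906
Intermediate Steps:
l(U) = 6*(5 + 2*U)*(8 + U) (l(U) = 6*((U + (U + 5))*(U + 2³)) = 6*((U + (5 + U))*(U + 8)) = 6*((5 + 2*U)*(8 + U)) = 6*(5 + 2*U)*(8 + U))
125*16 + l(13) = 125*16 + (240 + 12*13² + 126*13) = 2000 + (240 + 12*169 + 1638) = 2000 + (240 + 2028 + 1638) = 2000 + 3906 = 5906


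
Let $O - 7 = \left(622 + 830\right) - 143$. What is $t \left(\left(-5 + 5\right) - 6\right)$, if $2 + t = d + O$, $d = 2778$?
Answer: $-24552$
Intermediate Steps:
$O = 1316$ ($O = 7 + \left(\left(622 + 830\right) - 143\right) = 7 + \left(1452 - 143\right) = 7 + 1309 = 1316$)
$t = 4092$ ($t = -2 + \left(2778 + 1316\right) = -2 + 4094 = 4092$)
$t \left(\left(-5 + 5\right) - 6\right) = 4092 \left(\left(-5 + 5\right) - 6\right) = 4092 \left(0 - 6\right) = 4092 \left(-6\right) = -24552$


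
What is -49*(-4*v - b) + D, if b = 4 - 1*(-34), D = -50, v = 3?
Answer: 2400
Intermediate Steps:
b = 38 (b = 4 + 34 = 38)
-49*(-4*v - b) + D = -49*(-4*3 - 1*38) - 50 = -49*(-12 - 38) - 50 = -49*(-50) - 50 = 2450 - 50 = 2400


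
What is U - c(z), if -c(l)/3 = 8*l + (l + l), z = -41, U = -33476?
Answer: -34706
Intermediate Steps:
c(l) = -30*l (c(l) = -3*(8*l + (l + l)) = -3*(8*l + 2*l) = -30*l)
U - c(z) = -33476 - (-30)*(-41) = -33476 - 1*1230 = -33476 - 1230 = -34706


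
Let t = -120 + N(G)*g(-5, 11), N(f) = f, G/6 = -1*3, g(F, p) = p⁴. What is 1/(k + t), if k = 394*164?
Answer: -1/199042 ≈ -5.0241e-6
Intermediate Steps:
G = -18 (G = 6*(-1*3) = 6*(-3) = -18)
k = 64616
t = -263658 (t = -120 - 18*11⁴ = -120 - 18*14641 = -120 - 263538 = -263658)
1/(k + t) = 1/(64616 - 263658) = 1/(-199042) = -1/199042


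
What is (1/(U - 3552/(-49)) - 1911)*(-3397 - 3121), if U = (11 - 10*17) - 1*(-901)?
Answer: 248557284899/19955 ≈ 1.2456e+7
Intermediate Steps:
U = 742 (U = (11 - 170) + 901 = -159 + 901 = 742)
(1/(U - 3552/(-49)) - 1911)*(-3397 - 3121) = (1/(742 - 3552/(-49)) - 1911)*(-3397 - 3121) = (1/(742 - 3552*(-1/49)) - 1911)*(-6518) = (1/(742 + 3552/49) - 1911)*(-6518) = (1/(39910/49) - 1911)*(-6518) = (49/39910 - 1911)*(-6518) = -76267961/39910*(-6518) = 248557284899/19955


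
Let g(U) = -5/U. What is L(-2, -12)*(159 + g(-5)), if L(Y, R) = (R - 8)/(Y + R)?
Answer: 1600/7 ≈ 228.57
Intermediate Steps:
L(Y, R) = (-8 + R)/(R + Y)
L(-2, -12)*(159 + g(-5)) = ((-8 - 12)/(-12 - 2))*(159 - 5/(-5)) = (-20/(-14))*(159 - 5*(-⅕)) = (-1/14*(-20))*(159 + 1) = (10/7)*160 = 1600/7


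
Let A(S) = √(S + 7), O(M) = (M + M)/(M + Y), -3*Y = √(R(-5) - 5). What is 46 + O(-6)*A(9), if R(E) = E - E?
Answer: 17726/329 - 144*I*√5/329 ≈ 53.878 - 0.9787*I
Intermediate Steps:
R(E) = 0
Y = -I*√5/3 (Y = -√(0 - 5)/3 = -I*√5/3 ≈ -0.74536*I)
O(M) = 2*M/(M - I*√5/3) (O(M) = (M + M)/(M - I*√5/3) = (2*M)/(M - I*√5/3) = 2*M/(M - I*√5/3))
A(S) = √(7 + S)
46 + O(-6)*A(9) = 46 + (6*(-6)/(3*(-6) - I*√5))*√(7 + 9) = 46 + (6*(-6)/(-18 - I*√5))*√16 = 46 - 36/(-18 - I*√5)*4 = 46 - 144/(-18 - I*√5)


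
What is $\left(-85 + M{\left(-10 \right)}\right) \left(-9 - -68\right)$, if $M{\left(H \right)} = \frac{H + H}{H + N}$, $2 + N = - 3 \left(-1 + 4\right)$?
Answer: $- \frac{104135}{21} \approx -4958.8$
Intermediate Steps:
$N = -11$ ($N = -2 - 3 \left(-1 + 4\right) = -2 - 9 = -11$)
$M{\left(H \right)} = \frac{2 H}{-11 + H}$ ($M{\left(H \right)} = \frac{H + H}{H - 11} = \frac{2 H}{-11 + H}$)
$\left(-85 + M{\left(-10 \right)}\right) \left(-9 - -68\right) = \left(-85 + 2 \left(-10\right) \frac{1}{-11 - 10}\right) \left(-9 - -68\right) = \left(-85 + 2 \left(-10\right) \frac{1}{-21}\right) \left(-9 + 68\right) = \left(-85 + 2 \left(-10\right) \left(- \frac{1}{21}\right)\right) 59 = \left(-85 + \frac{20}{21}\right) 59 = \left(- \frac{1765}{21}\right) 59 = - \frac{104135}{21}$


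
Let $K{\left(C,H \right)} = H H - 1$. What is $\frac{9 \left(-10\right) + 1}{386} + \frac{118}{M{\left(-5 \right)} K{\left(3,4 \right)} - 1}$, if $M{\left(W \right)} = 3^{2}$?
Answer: $\frac{16811}{25862} \approx 0.65003$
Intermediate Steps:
$K{\left(C,H \right)} = -1 + H^{2}$ ($K{\left(C,H \right)} = H^{2} - 1 = -1 + H^{2}$)
$M{\left(W \right)} = 9$
$\frac{9 \left(-10\right) + 1}{386} + \frac{118}{M{\left(-5 \right)} K{\left(3,4 \right)} - 1} = \frac{9 \left(-10\right) + 1}{386} + \frac{118}{9 \left(-1 + 4^{2}\right) - 1} = \left(-90 + 1\right) \frac{1}{386} + \frac{118}{9 \left(-1 + 16\right) - 1} = \left(-89\right) \frac{1}{386} + \frac{118}{9 \cdot 15 - 1} = - \frac{89}{386} + \frac{118}{135 - 1} = - \frac{89}{386} + \frac{118}{134} = - \frac{89}{386} + 118 \cdot \frac{1}{134} = - \frac{89}{386} + \frac{59}{67} = \frac{16811}{25862}$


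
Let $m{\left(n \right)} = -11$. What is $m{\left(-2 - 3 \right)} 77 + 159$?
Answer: $-688$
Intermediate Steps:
$m{\left(-2 - 3 \right)} 77 + 159 = \left(-11\right) 77 + 159 = -847 + 159 = -688$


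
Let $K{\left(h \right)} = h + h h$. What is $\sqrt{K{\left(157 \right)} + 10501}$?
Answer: $3 \sqrt{3923} \approx 187.9$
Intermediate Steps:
$K{\left(h \right)} = h + h^{2}$
$\sqrt{K{\left(157 \right)} + 10501} = \sqrt{157 \left(1 + 157\right) + 10501} = \sqrt{157 \cdot 158 + 10501} = \sqrt{24806 + 10501} = \sqrt{35307} = 3 \sqrt{3923}$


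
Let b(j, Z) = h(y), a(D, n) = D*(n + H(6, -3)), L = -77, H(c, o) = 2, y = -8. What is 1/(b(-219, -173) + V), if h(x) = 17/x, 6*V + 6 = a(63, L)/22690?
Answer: -18152/57355 ≈ -0.31648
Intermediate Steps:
a(D, n) = D*(2 + n) (a(D, n) = D*(n + 2) = D*(2 + n))
V = -9391/9076 (V = -1 + ((63*(2 - 77))/22690)/6 = -1 + ((63*(-75))*(1/22690))/6 = -1 + (-4725*1/22690)/6 = -1 + (1/6)*(-945/4538) = -1 - 315/9076 = -9391/9076 ≈ -1.0347)
b(j, Z) = -17/8 (b(j, Z) = 17/(-8) = 17*(-1/8) = -17/8)
1/(b(-219, -173) + V) = 1/(-17/8 - 9391/9076) = 1/(-57355/18152) = -18152/57355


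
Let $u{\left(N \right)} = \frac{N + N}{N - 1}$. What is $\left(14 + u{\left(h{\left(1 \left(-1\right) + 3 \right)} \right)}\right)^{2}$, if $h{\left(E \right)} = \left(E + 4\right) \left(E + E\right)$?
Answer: $\frac{136900}{529} \approx 258.79$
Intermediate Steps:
$h{\left(E \right)} = 2 E \left(4 + E\right)$ ($h{\left(E \right)} = \left(4 + E\right) 2 E = 2 E \left(4 + E\right)$)
$u{\left(N \right)} = \frac{2 N}{-1 + N}$
$\left(14 + u{\left(h{\left(1 \left(-1\right) + 3 \right)} \right)}\right)^{2} = \left(14 + \frac{2 \cdot 2 \left(1 \left(-1\right) + 3\right) \left(4 + \left(1 \left(-1\right) + 3\right)\right)}{-1 + 2 \left(1 \left(-1\right) + 3\right) \left(4 + \left(1 \left(-1\right) + 3\right)\right)}\right)^{2} = \left(14 + \frac{2 \cdot 2 \left(-1 + 3\right) \left(4 + \left(-1 + 3\right)\right)}{-1 + 2 \left(-1 + 3\right) \left(4 + \left(-1 + 3\right)\right)}\right)^{2} = \left(14 + \frac{2 \cdot 2 \cdot 2 \left(4 + 2\right)}{-1 + 2 \cdot 2 \left(4 + 2\right)}\right)^{2} = \left(14 + \frac{2 \cdot 2 \cdot 2 \cdot 6}{-1 + 2 \cdot 2 \cdot 6}\right)^{2} = \left(14 + 2 \cdot 24 \frac{1}{-1 + 24}\right)^{2} = \left(14 + 2 \cdot 24 \cdot \frac{1}{23}\right)^{2} = \left(14 + \frac{48}{23}\right)^{2} = \left(\frac{370}{23}\right)^{2} = \frac{136900}{529}$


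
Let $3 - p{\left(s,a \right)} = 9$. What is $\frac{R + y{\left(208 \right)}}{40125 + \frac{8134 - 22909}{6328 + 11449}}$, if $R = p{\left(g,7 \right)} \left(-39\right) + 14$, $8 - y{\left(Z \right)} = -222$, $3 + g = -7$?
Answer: $\frac{4248703}{356643675} \approx 0.011913$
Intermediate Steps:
$g = -10$ ($g = -3 - 7 = -10$)
$y{\left(Z \right)} = 230$ ($y{\left(Z \right)} = 8 - -222 = 8 + 222 = 230$)
$p{\left(s,a \right)} = -6$ ($p{\left(s,a \right)} = 3 - 9 = -6$)
$R = 248$ ($R = \left(-6\right) \left(-39\right) + 14 = 234 + 14 = 248$)
$\frac{R + y{\left(208 \right)}}{40125 + \frac{8134 - 22909}{6328 + 11449}} = \frac{248 + 230}{40125 + \frac{8134 - 22909}{6328 + 11449}} = \frac{478}{40125 - \frac{14775}{17777}} = \frac{478}{\frac{713287350}{17777}} = 478 \cdot \frac{17777}{713287350} = \frac{4248703}{356643675}$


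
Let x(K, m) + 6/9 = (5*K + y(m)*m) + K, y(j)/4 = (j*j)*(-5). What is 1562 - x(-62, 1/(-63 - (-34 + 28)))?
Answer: 358286704/185193 ≈ 1934.7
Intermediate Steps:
y(j) = -20*j² (y(j) = 4*((j*j)*(-5)) = 4*(j²*(-5)) = 4*(-5*j²) = -20*j²)
x(K, m) = -⅔ - 20*m³ + 6*K (x(K, m) = -⅔ + ((5*K + (-20*m²)*m) + K) = -⅔ + ((5*K - 20*m³) + K) = -⅔ + ((-20*m³ + 5*K) + K) = -⅔ + (-20*m³ + 6*K) = -⅔ - 20*m³ + 6*K)
1562 - x(-62, 1/(-63 - (-34 + 28))) = 1562 - (-⅔ - 20/(-63 - (-34 + 28))³ + 6*(-62)) = 1562 - (-⅔ - 20/(-63 - 1*(-6))³ - 372) = 1562 - (-⅔ - 20/(-63 + 6)³ - 372) = 1562 - (-⅔ - 20*(1/(-57))³ - 372) = 1562 - (-⅔ - 20*(-1/57)³ - 372) = 1562 - (-⅔ - 20*(-1/185193) - 372) = 1562 - (-⅔ + 20/185193 - 372) = 1562 - 1*(-69015238/185193) = 1562 + 69015238/185193 = 358286704/185193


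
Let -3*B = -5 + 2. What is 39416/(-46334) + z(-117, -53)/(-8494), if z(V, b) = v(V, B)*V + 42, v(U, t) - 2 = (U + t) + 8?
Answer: -227844950/98390249 ≈ -2.3157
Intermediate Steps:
B = 1 (B = -(-5 + 2)/3 = -1/3*(-3) = 1)
v(U, t) = 10 + U + t (v(U, t) = 2 + ((U + t) + 8) = 2 + (8 + U + t) = 10 + U + t)
z(V, b) = 42 + V*(11 + V) (z(V, b) = (10 + V + 1)*V + 42 = (11 + V)*V + 42 = V*(11 + V) + 42 = 42 + V*(11 + V))
39416/(-46334) + z(-117, -53)/(-8494) = 39416/(-46334) + (42 - 117*(11 - 117))/(-8494) = 39416*(-1/46334) + (42 - 117*(-106))*(-1/8494) = -19708/23167 + (42 + 12402)*(-1/8494) = -19708/23167 + 12444*(-1/8494) = -19708/23167 - 6222/4247 = -227844950/98390249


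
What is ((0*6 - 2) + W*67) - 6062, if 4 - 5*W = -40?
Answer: -27372/5 ≈ -5474.4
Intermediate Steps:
W = 44/5 (W = ⅘ - ⅕*(-40) = ⅘ + 8 = 44/5 ≈ 8.8000)
((0*6 - 2) + W*67) - 6062 = ((0*6 - 2) + (44/5)*67) - 6062 = ((0 - 2) + 2948/5) - 6062 = (-2 + 2948/5) - 6062 = 2938/5 - 6062 = -27372/5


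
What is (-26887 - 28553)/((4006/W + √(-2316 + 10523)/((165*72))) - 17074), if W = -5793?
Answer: 498165349998723111936000/153427483392825290128873 + 2455863416899200*√8207/153427483392825290128873 ≈ 3.2469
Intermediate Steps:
(-26887 - 28553)/((4006/W + √(-2316 + 10523)/((165*72))) - 17074) = (-26887 - 28553)/((4006/(-5793) + √(-2316 + 10523)/((165*72))) - 17074) = -55440/((4006*(-1/5793) + √8207/11880) - 17074) = -55440/((-4006/5793 + √8207*(1/11880)) - 17074) = -55440/((-4006/5793 + √8207/11880) - 17074) = -55440/(-98913688/5793 + √8207/11880)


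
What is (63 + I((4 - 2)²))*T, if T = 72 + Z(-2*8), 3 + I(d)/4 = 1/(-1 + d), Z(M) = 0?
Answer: 3768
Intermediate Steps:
I(d) = -12 + 4/(-1 + d)
T = 72 (T = 72 + 0 = 72)
(63 + I((4 - 2)²))*T = (63 + 4*(4 - 3*(4 - 2)²)/(-1 + (4 - 2)²))*72 = (63 + 4*(4 - 3*2²)/(-1 + 2²))*72 = (63 + 4*(4 - 3*4)/(-1 + 4))*72 = (63 + 4*(4 - 12)/3)*72 = (63 + 4*(⅓)*(-8))*72 = (63 - 32/3)*72 = (157/3)*72 = 3768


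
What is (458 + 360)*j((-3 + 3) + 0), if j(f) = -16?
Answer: -13088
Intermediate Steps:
(458 + 360)*j((-3 + 3) + 0) = (458 + 360)*(-16) = 818*(-16) = -13088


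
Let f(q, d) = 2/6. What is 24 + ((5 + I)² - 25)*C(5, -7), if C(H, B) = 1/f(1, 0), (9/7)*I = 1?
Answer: 1327/27 ≈ 49.148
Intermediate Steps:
I = 7/9 (I = (7/9)*1 = 7/9 ≈ 0.77778)
f(q, d) = ⅓ (f(q, d) = 2*(⅙) = ⅓)
C(H, B) = 3 (C(H, B) = 1/(⅓) = 3)
24 + ((5 + I)² - 25)*C(5, -7) = 24 + ((5 + 7/9)² - 25)*3 = 24 + ((52/9)² - 25)*3 = 24 + (2704/81 - 25)*3 = 24 + (679/81)*3 = 24 + 679/27 = 1327/27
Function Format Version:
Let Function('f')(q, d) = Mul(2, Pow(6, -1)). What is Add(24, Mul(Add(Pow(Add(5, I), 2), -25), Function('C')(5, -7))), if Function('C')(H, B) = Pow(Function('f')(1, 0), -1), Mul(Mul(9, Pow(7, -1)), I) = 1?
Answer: Rational(1327, 27) ≈ 49.148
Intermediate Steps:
I = Rational(7, 9) (I = Mul(Rational(7, 9), 1) = Rational(7, 9) ≈ 0.77778)
Function('f')(q, d) = Rational(1, 3) (Function('f')(q, d) = Mul(2, Rational(1, 6)) = Rational(1, 3))
Function('C')(H, B) = 3 (Function('C')(H, B) = Pow(Rational(1, 3), -1) = 3)
Add(24, Mul(Add(Pow(Add(5, I), 2), -25), Function('C')(5, -7))) = Add(24, Mul(Add(Pow(Add(5, Rational(7, 9)), 2), -25), 3)) = Add(24, Mul(Add(Pow(Rational(52, 9), 2), -25), 3)) = Add(24, Mul(Add(Rational(2704, 81), -25), 3)) = Add(24, Mul(Rational(679, 81), 3)) = Add(24, Rational(679, 27)) = Rational(1327, 27)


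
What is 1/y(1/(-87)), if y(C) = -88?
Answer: -1/88 ≈ -0.011364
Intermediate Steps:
1/y(1/(-87)) = 1/(-88) = -1/88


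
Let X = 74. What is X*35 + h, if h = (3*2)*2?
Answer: 2602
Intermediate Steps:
h = 12 (h = 6*2 = 12)
X*35 + h = 74*35 + 12 = 2590 + 12 = 2602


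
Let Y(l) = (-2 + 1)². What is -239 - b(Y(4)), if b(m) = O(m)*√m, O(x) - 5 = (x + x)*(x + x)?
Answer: -248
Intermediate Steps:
O(x) = 5 + 4*x² (O(x) = 5 + (x + x)*(x + x) = 5 + (2*x)*(2*x) = 5 + 4*x²)
Y(l) = 1 (Y(l) = (-1)² = 1)
b(m) = √m*(5 + 4*m²) (b(m) = (5 + 4*m²)*√m = √m*(5 + 4*m²))
-239 - b(Y(4)) = -239 - √1*(5 + 4*1²) = -239 - (5 + 4*1) = -239 - (5 + 4) = -239 - 9 = -248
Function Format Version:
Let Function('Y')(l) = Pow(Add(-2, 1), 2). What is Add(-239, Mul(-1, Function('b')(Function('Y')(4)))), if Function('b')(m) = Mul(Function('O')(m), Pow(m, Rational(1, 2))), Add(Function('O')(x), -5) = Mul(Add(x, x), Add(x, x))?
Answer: -248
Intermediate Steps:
Function('O')(x) = Add(5, Mul(4, Pow(x, 2))) (Function('O')(x) = Add(5, Mul(Add(x, x), Add(x, x))) = Add(5, Mul(Mul(2, x), Mul(2, x))) = Add(5, Mul(4, Pow(x, 2))))
Function('Y')(l) = 1 (Function('Y')(l) = Pow(-1, 2) = 1)
Function('b')(m) = Mul(Pow(m, Rational(1, 2)), Add(5, Mul(4, Pow(m, 2)))) (Function('b')(m) = Mul(Add(5, Mul(4, Pow(m, 2))), Pow(m, Rational(1, 2))) = Mul(Pow(m, Rational(1, 2)), Add(5, Mul(4, Pow(m, 2)))))
Add(-239, Mul(-1, Function('b')(Function('Y')(4)))) = Add(-239, Mul(-1, Mul(Pow(1, Rational(1, 2)), Add(5, Mul(4, Pow(1, 2)))))) = Add(-239, Mul(-1, Mul(1, Add(5, Mul(4, 1))))) = Add(-239, Mul(-1, Mul(1, Add(5, 4)))) = Add(-239, Mul(-1, Mul(1, 9))) = Add(-239, Mul(-1, 9)) = Add(-239, -9) = -248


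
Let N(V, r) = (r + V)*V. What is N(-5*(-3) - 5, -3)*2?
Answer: 140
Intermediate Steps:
N(V, r) = V*(V + r) (N(V, r) = (V + r)*V = V*(V + r))
N(-5*(-3) - 5, -3)*2 = ((-5*(-3) - 5)*((-5*(-3) - 5) - 3))*2 = ((15 - 5)*((15 - 5) - 3))*2 = (10*(10 - 3))*2 = (10*7)*2 = 70*2 = 140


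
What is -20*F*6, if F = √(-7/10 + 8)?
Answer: -12*√730 ≈ -324.22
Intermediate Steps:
F = √730/10 (F = √(-7*⅒ + 8) = √(-7/10 + 8) = √(73/10) = √730/10 ≈ 2.7019)
-20*F*6 = -2*√730*6 = -12*√730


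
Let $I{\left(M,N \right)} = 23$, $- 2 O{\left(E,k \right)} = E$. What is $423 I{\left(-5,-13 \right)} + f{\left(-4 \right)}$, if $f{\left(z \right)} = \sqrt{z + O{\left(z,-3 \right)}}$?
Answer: $9729 + i \sqrt{2} \approx 9729.0 + 1.4142 i$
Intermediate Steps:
$O{\left(E,k \right)} = - \frac{E}{2}$
$f{\left(z \right)} = \frac{\sqrt{2} \sqrt{z}}{2}$ ($f{\left(z \right)} = \sqrt{z - \frac{z}{2}} = \sqrt{\frac{z}{2}} = \frac{\sqrt{2} \sqrt{z}}{2}$)
$423 I{\left(-5,-13 \right)} + f{\left(-4 \right)} = 423 \cdot 23 + \frac{\sqrt{2} \sqrt{-4}}{2} = 9729 + \frac{\sqrt{2} \cdot 2 i}{2} = 9729 + i \sqrt{2}$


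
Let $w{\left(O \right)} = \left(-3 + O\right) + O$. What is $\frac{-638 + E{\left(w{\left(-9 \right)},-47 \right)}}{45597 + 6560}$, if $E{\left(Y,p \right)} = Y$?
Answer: $- \frac{659}{52157} \approx -0.012635$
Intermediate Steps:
$w{\left(O \right)} = -3 + 2 O$
$\frac{-638 + E{\left(w{\left(-9 \right)},-47 \right)}}{45597 + 6560} = \frac{-638 + \left(-3 + 2 \left(-9\right)\right)}{45597 + 6560} = \frac{-638 - 21}{52157} = \left(-638 - 21\right) \frac{1}{52157} = \left(-659\right) \frac{1}{52157} = - \frac{659}{52157}$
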